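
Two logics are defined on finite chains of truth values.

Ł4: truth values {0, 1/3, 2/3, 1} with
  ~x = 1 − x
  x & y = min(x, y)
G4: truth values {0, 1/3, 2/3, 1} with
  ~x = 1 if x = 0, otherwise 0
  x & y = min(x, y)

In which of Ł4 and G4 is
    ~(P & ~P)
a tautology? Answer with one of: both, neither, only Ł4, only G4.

only G4

In Ł4: at P = 1/3 the value is 2/3 — not a tautology.
In G4: every assignment gives 1 — tautology.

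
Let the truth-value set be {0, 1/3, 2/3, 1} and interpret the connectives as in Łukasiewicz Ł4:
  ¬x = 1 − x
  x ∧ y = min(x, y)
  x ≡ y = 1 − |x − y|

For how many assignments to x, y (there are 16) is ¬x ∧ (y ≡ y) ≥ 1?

x = 0, y = 0 ↦ 1  ≥
x = 0, y = 1/3 ↦ 1  ≥
x = 0, y = 2/3 ↦ 1  ≥
x = 0, y = 1 ↦ 1  ≥
x = 1/3, y = 0 ↦ 2/3  <
x = 1/3, y = 1/3 ↦ 2/3  <
x = 1/3, y = 2/3 ↦ 2/3  <
x = 1/3, y = 1 ↦ 2/3  <
x = 2/3, y = 0 ↦ 1/3  <
x = 2/3, y = 1/3 ↦ 1/3  <
x = 2/3, y = 2/3 ↦ 1/3  <
x = 2/3, y = 1 ↦ 1/3  <
x = 1, y = 0 ↦ 0  <
x = 1, y = 1/3 ↦ 0  <
x = 1, y = 2/3 ↦ 0  <
x = 1, y = 1 ↦ 0  <
So 4 of the 16 assignments meet the threshold.

4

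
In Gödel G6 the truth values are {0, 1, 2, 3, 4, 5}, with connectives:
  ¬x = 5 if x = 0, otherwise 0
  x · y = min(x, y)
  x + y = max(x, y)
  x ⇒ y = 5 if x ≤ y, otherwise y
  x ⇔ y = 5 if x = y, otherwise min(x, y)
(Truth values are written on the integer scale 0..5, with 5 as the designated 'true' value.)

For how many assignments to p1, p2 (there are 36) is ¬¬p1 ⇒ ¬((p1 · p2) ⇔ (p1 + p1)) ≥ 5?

value 5: 11 assignments (counts)
value 0: 25 assignments
So 11 of the 36 assignments meet the threshold.

11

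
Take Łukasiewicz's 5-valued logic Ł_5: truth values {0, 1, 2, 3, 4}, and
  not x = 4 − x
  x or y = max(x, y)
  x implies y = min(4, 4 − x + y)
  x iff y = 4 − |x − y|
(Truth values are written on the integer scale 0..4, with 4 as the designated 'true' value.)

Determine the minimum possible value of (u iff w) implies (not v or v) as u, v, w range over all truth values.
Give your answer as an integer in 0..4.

Take u = 0, v = 2, w = 0:
u iff w = 0 iff 0 = 4
not v = not 2 = 2
not v or v = 2 or 2 = 2
(u iff w) implies (not v or v) = 4 implies 2 = 2
No assignment yields a value below 2, so this is the minimum.

2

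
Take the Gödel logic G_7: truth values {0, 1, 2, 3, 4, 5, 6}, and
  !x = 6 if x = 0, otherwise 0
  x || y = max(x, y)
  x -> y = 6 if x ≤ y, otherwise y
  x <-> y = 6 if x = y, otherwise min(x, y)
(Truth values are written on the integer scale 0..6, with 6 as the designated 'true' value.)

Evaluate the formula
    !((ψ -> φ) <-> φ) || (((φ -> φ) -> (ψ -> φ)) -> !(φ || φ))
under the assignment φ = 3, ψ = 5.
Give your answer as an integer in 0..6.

0

ψ -> φ = 5 -> 3 = 3
(ψ -> φ) <-> φ = 3 <-> 3 = 6
!((ψ -> φ) <-> φ) = !6 = 0
φ -> φ = 3 -> 3 = 6
ψ -> φ = 5 -> 3 = 3
(φ -> φ) -> (ψ -> φ) = 6 -> 3 = 3
φ || φ = 3 || 3 = 3
!(φ || φ) = !3 = 0
((φ -> φ) -> (ψ -> φ)) -> !(φ || φ) = 3 -> 0 = 0
!((ψ -> φ) <-> φ) || (((φ -> φ) -> (ψ -> φ)) -> !(φ || φ)) = 0 || 0 = 0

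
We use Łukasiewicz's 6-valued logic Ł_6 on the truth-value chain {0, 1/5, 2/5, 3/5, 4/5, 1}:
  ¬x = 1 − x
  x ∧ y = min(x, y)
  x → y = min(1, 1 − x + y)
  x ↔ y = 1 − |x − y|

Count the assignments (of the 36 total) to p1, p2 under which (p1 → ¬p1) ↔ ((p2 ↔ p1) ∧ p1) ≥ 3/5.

value 1: 2 assignments (counts)
value 4/5: 8 assignments (counts)
value 3/5: 5 assignments (counts)
value 2/5: 7 assignments
value 1/5: 7 assignments
value 0: 7 assignments
So 15 of the 36 assignments meet the threshold.

15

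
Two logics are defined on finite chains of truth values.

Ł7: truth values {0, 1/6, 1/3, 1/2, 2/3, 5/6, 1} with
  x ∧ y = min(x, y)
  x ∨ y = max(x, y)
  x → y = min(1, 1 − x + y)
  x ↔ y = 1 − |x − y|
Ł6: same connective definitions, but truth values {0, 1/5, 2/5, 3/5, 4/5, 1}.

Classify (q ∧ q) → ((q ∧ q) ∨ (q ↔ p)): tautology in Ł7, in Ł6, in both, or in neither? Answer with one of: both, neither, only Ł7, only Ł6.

both

In Ł7: every assignment gives 1 — tautology.
In Ł6: every assignment gives 1 — tautology.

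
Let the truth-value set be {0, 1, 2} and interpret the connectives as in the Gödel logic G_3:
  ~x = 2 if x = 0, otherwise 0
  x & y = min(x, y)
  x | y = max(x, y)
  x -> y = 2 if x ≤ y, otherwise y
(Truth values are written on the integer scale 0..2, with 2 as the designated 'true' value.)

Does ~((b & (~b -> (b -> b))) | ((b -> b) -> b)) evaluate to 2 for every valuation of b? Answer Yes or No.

Counterexample: take b = 1.
~b = ~1 = 0
b -> b = 1 -> 1 = 2
~b -> (b -> b) = 0 -> 2 = 2
b & (~b -> (b -> b)) = 1 & 2 = 1
b -> b = 1 -> 1 = 2
(b -> b) -> b = 2 -> 1 = 1
(b & (~b -> (b -> b))) | ((b -> b) -> b) = 1 | 1 = 1
~((b & (~b -> (b -> b))) | ((b -> b) -> b)) = ~1 = 0
This gives 0 ≠ 2.

No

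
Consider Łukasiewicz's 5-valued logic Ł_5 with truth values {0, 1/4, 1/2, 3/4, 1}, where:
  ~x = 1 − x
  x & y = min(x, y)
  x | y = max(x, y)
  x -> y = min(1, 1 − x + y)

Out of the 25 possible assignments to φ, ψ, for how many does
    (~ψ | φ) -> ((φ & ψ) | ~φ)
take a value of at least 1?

15

value 1: 15 assignments (counts)
value 3/4: 4 assignments
value 1/2: 3 assignments
value 1/4: 2 assignments
value 0: 1 assignment
So 15 of the 25 assignments meet the threshold.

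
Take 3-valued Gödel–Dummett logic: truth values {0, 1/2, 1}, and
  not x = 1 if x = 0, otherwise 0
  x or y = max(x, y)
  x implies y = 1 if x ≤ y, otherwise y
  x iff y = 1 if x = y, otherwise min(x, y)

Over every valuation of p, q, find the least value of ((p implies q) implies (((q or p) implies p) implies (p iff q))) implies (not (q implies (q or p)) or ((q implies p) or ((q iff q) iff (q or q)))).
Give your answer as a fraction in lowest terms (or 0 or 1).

1/2

Take p = 0, q = 1/2:
p implies q = 0 implies 1/2 = 1
q or p = 1/2 or 0 = 1/2
(q or p) implies p = 1/2 implies 0 = 0
p iff q = 0 iff 1/2 = 0
((q or p) implies p) implies (p iff q) = 0 implies 0 = 1
(p implies q) implies (((q or p) implies p) implies (p iff q)) = 1 implies 1 = 1
q or p = 1/2 or 0 = 1/2
q implies (q or p) = 1/2 implies 1/2 = 1
not (q implies (q or p)) = not 1 = 0
q implies p = 1/2 implies 0 = 0
q iff q = 1/2 iff 1/2 = 1
q or q = 1/2 or 1/2 = 1/2
(q iff q) iff (q or q) = 1 iff 1/2 = 1/2
(q implies p) or ((q iff q) iff (q or q)) = 0 or 1/2 = 1/2
not (q implies (q or p)) or ((q implies p) or ((q iff q) iff (q or q))) = 0 or 1/2 = 1/2
((p implies q) implies (((q or p) implies p) implies (p iff q))) implies (not (q implies (q or p)) or ((q implies p) or ((q iff q) iff (q or q)))) = 1 implies 1/2 = 1/2
No assignment yields a value below 1/2, so this is the minimum.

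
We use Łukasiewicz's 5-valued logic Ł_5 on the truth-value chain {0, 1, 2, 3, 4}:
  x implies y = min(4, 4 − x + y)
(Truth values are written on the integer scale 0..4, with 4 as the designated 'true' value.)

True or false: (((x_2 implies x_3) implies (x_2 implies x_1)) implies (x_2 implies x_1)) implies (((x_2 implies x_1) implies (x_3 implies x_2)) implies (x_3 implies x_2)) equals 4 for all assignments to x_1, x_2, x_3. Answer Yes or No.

Counterexample: take x_1 = 0, x_2 = 1, x_3 = 2.
x_2 implies x_3 = 1 implies 2 = 4
x_2 implies x_1 = 1 implies 0 = 3
(x_2 implies x_3) implies (x_2 implies x_1) = 4 implies 3 = 3
x_2 implies x_1 = 1 implies 0 = 3
((x_2 implies x_3) implies (x_2 implies x_1)) implies (x_2 implies x_1) = 3 implies 3 = 4
x_2 implies x_1 = 1 implies 0 = 3
x_3 implies x_2 = 2 implies 1 = 3
(x_2 implies x_1) implies (x_3 implies x_2) = 3 implies 3 = 4
x_3 implies x_2 = 2 implies 1 = 3
((x_2 implies x_1) implies (x_3 implies x_2)) implies (x_3 implies x_2) = 4 implies 3 = 3
(((x_2 implies x_3) implies (x_2 implies x_1)) implies (x_2 implies x_1)) implies (((x_2 implies x_1) implies (x_3 implies x_2)) implies (x_3 implies x_2)) = 4 implies 3 = 3
This gives 3 ≠ 4.

No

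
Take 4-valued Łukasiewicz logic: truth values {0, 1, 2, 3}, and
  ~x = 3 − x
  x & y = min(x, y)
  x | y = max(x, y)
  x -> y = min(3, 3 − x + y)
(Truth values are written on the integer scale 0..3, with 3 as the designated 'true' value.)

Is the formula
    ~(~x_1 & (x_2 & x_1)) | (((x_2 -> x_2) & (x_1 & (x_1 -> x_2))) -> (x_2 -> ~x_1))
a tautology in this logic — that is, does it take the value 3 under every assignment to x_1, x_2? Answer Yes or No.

No

Counterexample: take x_1 = 2, x_2 = 3.
~x_1 = ~2 = 1
x_2 & x_1 = 3 & 2 = 2
~x_1 & (x_2 & x_1) = 1 & 2 = 1
~(~x_1 & (x_2 & x_1)) = ~1 = 2
x_2 -> x_2 = 3 -> 3 = 3
x_1 -> x_2 = 2 -> 3 = 3
x_1 & (x_1 -> x_2) = 2 & 3 = 2
(x_2 -> x_2) & (x_1 & (x_1 -> x_2)) = 3 & 2 = 2
~x_1 = ~2 = 1
x_2 -> ~x_1 = 3 -> 1 = 1
((x_2 -> x_2) & (x_1 & (x_1 -> x_2))) -> (x_2 -> ~x_1) = 2 -> 1 = 2
~(~x_1 & (x_2 & x_1)) | (((x_2 -> x_2) & (x_1 & (x_1 -> x_2))) -> (x_2 -> ~x_1)) = 2 | 2 = 2
This gives 2 ≠ 3.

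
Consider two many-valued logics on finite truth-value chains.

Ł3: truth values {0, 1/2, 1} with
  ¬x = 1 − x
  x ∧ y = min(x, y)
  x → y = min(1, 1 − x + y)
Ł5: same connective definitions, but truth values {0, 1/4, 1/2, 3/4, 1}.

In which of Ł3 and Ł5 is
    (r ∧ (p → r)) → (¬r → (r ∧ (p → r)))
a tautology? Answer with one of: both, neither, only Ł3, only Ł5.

both

In Ł3: every assignment gives 1 — tautology.
In Ł5: every assignment gives 1 — tautology.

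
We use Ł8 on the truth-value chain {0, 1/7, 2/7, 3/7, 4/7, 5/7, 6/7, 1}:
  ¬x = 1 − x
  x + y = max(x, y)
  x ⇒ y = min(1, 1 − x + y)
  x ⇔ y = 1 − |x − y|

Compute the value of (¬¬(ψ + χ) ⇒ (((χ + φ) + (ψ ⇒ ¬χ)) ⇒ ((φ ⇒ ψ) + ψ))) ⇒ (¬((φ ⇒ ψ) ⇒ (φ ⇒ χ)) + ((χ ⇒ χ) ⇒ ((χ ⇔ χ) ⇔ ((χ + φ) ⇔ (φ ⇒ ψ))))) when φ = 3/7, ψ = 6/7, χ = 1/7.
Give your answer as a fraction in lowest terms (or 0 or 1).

3/7

ψ + χ = 6/7 + 1/7 = 6/7
¬(ψ + χ) = ¬6/7 = 1/7
¬¬(ψ + χ) = ¬1/7 = 6/7
χ + φ = 1/7 + 3/7 = 3/7
¬χ = ¬1/7 = 6/7
ψ ⇒ ¬χ = 6/7 ⇒ 6/7 = 1
(χ + φ) + (ψ ⇒ ¬χ) = 3/7 + 1 = 1
φ ⇒ ψ = 3/7 ⇒ 6/7 = 1
(φ ⇒ ψ) + ψ = 1 + 6/7 = 1
((χ + φ) + (ψ ⇒ ¬χ)) ⇒ ((φ ⇒ ψ) + ψ) = 1 ⇒ 1 = 1
¬¬(ψ + χ) ⇒ (((χ + φ) + (ψ ⇒ ¬χ)) ⇒ ((φ ⇒ ψ) + ψ)) = 6/7 ⇒ 1 = 1
φ ⇒ ψ = 3/7 ⇒ 6/7 = 1
φ ⇒ χ = 3/7 ⇒ 1/7 = 5/7
(φ ⇒ ψ) ⇒ (φ ⇒ χ) = 1 ⇒ 5/7 = 5/7
¬((φ ⇒ ψ) ⇒ (φ ⇒ χ)) = ¬5/7 = 2/7
χ ⇒ χ = 1/7 ⇒ 1/7 = 1
χ ⇔ χ = 1/7 ⇔ 1/7 = 1
χ + φ = 1/7 + 3/7 = 3/7
φ ⇒ ψ = 3/7 ⇒ 6/7 = 1
(χ + φ) ⇔ (φ ⇒ ψ) = 3/7 ⇔ 1 = 3/7
(χ ⇔ χ) ⇔ ((χ + φ) ⇔ (φ ⇒ ψ)) = 1 ⇔ 3/7 = 3/7
(χ ⇒ χ) ⇒ ((χ ⇔ χ) ⇔ ((χ + φ) ⇔ (φ ⇒ ψ))) = 1 ⇒ 3/7 = 3/7
¬((φ ⇒ ψ) ⇒ (φ ⇒ χ)) + ((χ ⇒ χ) ⇒ ((χ ⇔ χ) ⇔ ((χ + φ) ⇔ (φ ⇒ ψ)))) = 2/7 + 3/7 = 3/7
(¬¬(ψ + χ) ⇒ (((χ + φ) + (ψ ⇒ ¬χ)) ⇒ ((φ ⇒ ψ) + ψ))) ⇒ (¬((φ ⇒ ψ) ⇒ (φ ⇒ χ)) + ((χ ⇒ χ) ⇒ ((χ ⇔ χ) ⇔ ((χ + φ) ⇔ (φ ⇒ ψ))))) = 1 ⇒ 3/7 = 3/7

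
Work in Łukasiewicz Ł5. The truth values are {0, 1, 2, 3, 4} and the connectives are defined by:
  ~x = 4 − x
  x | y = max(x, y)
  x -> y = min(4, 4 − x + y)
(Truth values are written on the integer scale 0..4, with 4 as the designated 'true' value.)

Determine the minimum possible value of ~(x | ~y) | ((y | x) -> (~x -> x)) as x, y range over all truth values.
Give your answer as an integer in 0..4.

2

Take x = 0, y = 2:
~y = ~2 = 2
x | ~y = 0 | 2 = 2
~(x | ~y) = ~2 = 2
y | x = 2 | 0 = 2
~x = ~0 = 4
~x -> x = 4 -> 0 = 0
(y | x) -> (~x -> x) = 2 -> 0 = 2
~(x | ~y) | ((y | x) -> (~x -> x)) = 2 | 2 = 2
No assignment yields a value below 2, so this is the minimum.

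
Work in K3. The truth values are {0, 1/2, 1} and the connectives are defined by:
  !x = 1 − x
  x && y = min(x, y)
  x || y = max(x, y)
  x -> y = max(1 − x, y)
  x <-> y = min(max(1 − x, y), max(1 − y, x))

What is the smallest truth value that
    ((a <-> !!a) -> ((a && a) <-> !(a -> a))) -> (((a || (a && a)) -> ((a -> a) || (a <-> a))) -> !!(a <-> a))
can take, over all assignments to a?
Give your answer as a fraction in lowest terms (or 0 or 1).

1/2

Take a = 1/2:
!a = !1/2 = 1/2
!!a = !1/2 = 1/2
a <-> !!a = 1/2 <-> 1/2 = 1/2
a && a = 1/2 && 1/2 = 1/2
a -> a = 1/2 -> 1/2 = 1/2
!(a -> a) = !1/2 = 1/2
(a && a) <-> !(a -> a) = 1/2 <-> 1/2 = 1/2
(a <-> !!a) -> ((a && a) <-> !(a -> a)) = 1/2 -> 1/2 = 1/2
a && a = 1/2 && 1/2 = 1/2
a || (a && a) = 1/2 || 1/2 = 1/2
a -> a = 1/2 -> 1/2 = 1/2
a <-> a = 1/2 <-> 1/2 = 1/2
(a -> a) || (a <-> a) = 1/2 || 1/2 = 1/2
(a || (a && a)) -> ((a -> a) || (a <-> a)) = 1/2 -> 1/2 = 1/2
a <-> a = 1/2 <-> 1/2 = 1/2
!(a <-> a) = !1/2 = 1/2
!!(a <-> a) = !1/2 = 1/2
((a || (a && a)) -> ((a -> a) || (a <-> a))) -> !!(a <-> a) = 1/2 -> 1/2 = 1/2
((a <-> !!a) -> ((a && a) <-> !(a -> a))) -> (((a || (a && a)) -> ((a -> a) || (a <-> a))) -> !!(a <-> a)) = 1/2 -> 1/2 = 1/2
No assignment yields a value below 1/2, so this is the minimum.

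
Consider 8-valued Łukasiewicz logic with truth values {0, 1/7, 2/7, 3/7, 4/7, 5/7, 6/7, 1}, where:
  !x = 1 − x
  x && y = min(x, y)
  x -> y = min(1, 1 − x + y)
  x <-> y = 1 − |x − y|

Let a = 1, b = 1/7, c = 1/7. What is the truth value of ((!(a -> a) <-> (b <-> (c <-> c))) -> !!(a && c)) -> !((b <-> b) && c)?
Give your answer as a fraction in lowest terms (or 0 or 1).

a -> a = 1 -> 1 = 1
!(a -> a) = !1 = 0
c <-> c = 1/7 <-> 1/7 = 1
b <-> (c <-> c) = 1/7 <-> 1 = 1/7
!(a -> a) <-> (b <-> (c <-> c)) = 0 <-> 1/7 = 6/7
a && c = 1 && 1/7 = 1/7
!(a && c) = !1/7 = 6/7
!!(a && c) = !6/7 = 1/7
(!(a -> a) <-> (b <-> (c <-> c))) -> !!(a && c) = 6/7 -> 1/7 = 2/7
b <-> b = 1/7 <-> 1/7 = 1
(b <-> b) && c = 1 && 1/7 = 1/7
!((b <-> b) && c) = !1/7 = 6/7
((!(a -> a) <-> (b <-> (c <-> c))) -> !!(a && c)) -> !((b <-> b) && c) = 2/7 -> 6/7 = 1

1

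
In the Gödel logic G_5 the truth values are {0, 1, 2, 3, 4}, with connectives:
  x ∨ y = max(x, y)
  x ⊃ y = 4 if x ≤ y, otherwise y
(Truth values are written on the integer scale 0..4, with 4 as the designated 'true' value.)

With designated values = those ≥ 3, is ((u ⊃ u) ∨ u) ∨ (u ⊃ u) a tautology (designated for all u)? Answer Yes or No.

u = 0 ↦ 4
u = 1 ↦ 4
u = 2 ↦ 4
u = 3 ↦ 4
u = 4 ↦ 4
Every assignment gives a value ≥ 3.

Yes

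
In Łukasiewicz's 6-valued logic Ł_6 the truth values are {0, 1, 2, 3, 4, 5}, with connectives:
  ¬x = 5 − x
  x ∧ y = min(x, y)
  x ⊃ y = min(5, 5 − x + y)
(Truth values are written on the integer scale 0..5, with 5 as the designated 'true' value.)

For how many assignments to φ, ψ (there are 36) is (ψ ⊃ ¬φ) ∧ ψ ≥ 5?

1

value 5: 1 assignment (counts)
value 4: 4 assignments
value 3: 7 assignments
value 2: 9 assignments
value 1: 8 assignments
value 0: 7 assignments
So 1 of the 36 assignments meets the threshold.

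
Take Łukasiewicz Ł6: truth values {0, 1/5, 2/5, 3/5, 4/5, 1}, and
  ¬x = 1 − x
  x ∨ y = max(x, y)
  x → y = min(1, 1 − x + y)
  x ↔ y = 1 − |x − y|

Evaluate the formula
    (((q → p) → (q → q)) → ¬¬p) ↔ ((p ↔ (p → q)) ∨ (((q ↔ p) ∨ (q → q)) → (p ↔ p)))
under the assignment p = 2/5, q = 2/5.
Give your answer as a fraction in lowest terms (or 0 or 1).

q → p = 2/5 → 2/5 = 1
q → q = 2/5 → 2/5 = 1
(q → p) → (q → q) = 1 → 1 = 1
¬p = ¬2/5 = 3/5
¬¬p = ¬3/5 = 2/5
((q → p) → (q → q)) → ¬¬p = 1 → 2/5 = 2/5
p → q = 2/5 → 2/5 = 1
p ↔ (p → q) = 2/5 ↔ 1 = 2/5
q ↔ p = 2/5 ↔ 2/5 = 1
q → q = 2/5 → 2/5 = 1
(q ↔ p) ∨ (q → q) = 1 ∨ 1 = 1
p ↔ p = 2/5 ↔ 2/5 = 1
((q ↔ p) ∨ (q → q)) → (p ↔ p) = 1 → 1 = 1
(p ↔ (p → q)) ∨ (((q ↔ p) ∨ (q → q)) → (p ↔ p)) = 2/5 ∨ 1 = 1
(((q → p) → (q → q)) → ¬¬p) ↔ ((p ↔ (p → q)) ∨ (((q ↔ p) ∨ (q → q)) → (p ↔ p))) = 2/5 ↔ 1 = 2/5

2/5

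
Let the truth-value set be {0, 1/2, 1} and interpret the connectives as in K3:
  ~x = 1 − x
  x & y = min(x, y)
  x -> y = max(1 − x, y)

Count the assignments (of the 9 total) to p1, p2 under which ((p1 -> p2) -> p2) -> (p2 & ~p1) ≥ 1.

2

p1 = 0, p2 = 0 ↦ 1  ≥
p1 = 0, p2 = 1/2 ↦ 1/2  <
p1 = 0, p2 = 1 ↦ 1  ≥
p1 = 1/2, p2 = 0 ↦ 1/2  <
p1 = 1/2, p2 = 1/2 ↦ 1/2  <
p1 = 1/2, p2 = 1 ↦ 1/2  <
p1 = 1, p2 = 0 ↦ 0  <
p1 = 1, p2 = 1/2 ↦ 1/2  <
p1 = 1, p2 = 1 ↦ 0  <
So 2 of the 9 assignments meet the threshold.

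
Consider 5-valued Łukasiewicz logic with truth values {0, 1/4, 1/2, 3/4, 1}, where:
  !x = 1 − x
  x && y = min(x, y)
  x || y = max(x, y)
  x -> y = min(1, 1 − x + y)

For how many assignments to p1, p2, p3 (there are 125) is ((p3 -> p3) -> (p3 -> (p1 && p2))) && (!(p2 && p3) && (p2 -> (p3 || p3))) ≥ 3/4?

29

value 1: 5 assignments (counts)
value 3/4: 24 assignments (counts)
value 1/2: 42 assignments
value 1/4: 36 assignments
value 0: 18 assignments
So 29 of the 125 assignments meet the threshold.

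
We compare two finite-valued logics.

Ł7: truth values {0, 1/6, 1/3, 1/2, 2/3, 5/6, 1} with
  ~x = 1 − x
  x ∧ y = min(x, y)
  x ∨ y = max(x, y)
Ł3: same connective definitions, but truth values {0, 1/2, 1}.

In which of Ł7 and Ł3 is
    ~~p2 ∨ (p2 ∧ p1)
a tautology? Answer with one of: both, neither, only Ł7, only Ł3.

In Ł7: at p1 = 0, p2 = 0 the value is 0 — not a tautology.
In Ł3: at p1 = 0, p2 = 0 the value is 0 — not a tautology.

neither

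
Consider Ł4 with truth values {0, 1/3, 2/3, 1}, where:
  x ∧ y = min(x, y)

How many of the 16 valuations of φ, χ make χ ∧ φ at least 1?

φ = 0, χ = 0 ↦ 0  <
φ = 0, χ = 1/3 ↦ 0  <
φ = 0, χ = 2/3 ↦ 0  <
φ = 0, χ = 1 ↦ 0  <
φ = 1/3, χ = 0 ↦ 0  <
φ = 1/3, χ = 1/3 ↦ 1/3  <
φ = 1/3, χ = 2/3 ↦ 1/3  <
φ = 1/3, χ = 1 ↦ 1/3  <
φ = 2/3, χ = 0 ↦ 0  <
φ = 2/3, χ = 1/3 ↦ 1/3  <
φ = 2/3, χ = 2/3 ↦ 2/3  <
φ = 2/3, χ = 1 ↦ 2/3  <
φ = 1, χ = 0 ↦ 0  <
φ = 1, χ = 1/3 ↦ 1/3  <
φ = 1, χ = 2/3 ↦ 2/3  <
φ = 1, χ = 1 ↦ 1  ≥
So 1 of the 16 assignments meets the threshold.

1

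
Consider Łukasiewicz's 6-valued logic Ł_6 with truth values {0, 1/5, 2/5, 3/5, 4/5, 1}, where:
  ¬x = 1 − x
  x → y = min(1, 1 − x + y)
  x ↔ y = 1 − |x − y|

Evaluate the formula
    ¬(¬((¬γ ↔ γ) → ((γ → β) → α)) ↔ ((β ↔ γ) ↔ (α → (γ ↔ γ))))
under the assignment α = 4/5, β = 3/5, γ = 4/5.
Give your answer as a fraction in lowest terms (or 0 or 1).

4/5

¬γ = ¬4/5 = 1/5
¬γ ↔ γ = 1/5 ↔ 4/5 = 2/5
γ → β = 4/5 → 3/5 = 4/5
(γ → β) → α = 4/5 → 4/5 = 1
(¬γ ↔ γ) → ((γ → β) → α) = 2/5 → 1 = 1
¬((¬γ ↔ γ) → ((γ → β) → α)) = ¬1 = 0
β ↔ γ = 3/5 ↔ 4/5 = 4/5
γ ↔ γ = 4/5 ↔ 4/5 = 1
α → (γ ↔ γ) = 4/5 → 1 = 1
(β ↔ γ) ↔ (α → (γ ↔ γ)) = 4/5 ↔ 1 = 4/5
¬((¬γ ↔ γ) → ((γ → β) → α)) ↔ ((β ↔ γ) ↔ (α → (γ ↔ γ))) = 0 ↔ 4/5 = 1/5
¬(¬((¬γ ↔ γ) → ((γ → β) → α)) ↔ ((β ↔ γ) ↔ (α → (γ ↔ γ)))) = ¬1/5 = 4/5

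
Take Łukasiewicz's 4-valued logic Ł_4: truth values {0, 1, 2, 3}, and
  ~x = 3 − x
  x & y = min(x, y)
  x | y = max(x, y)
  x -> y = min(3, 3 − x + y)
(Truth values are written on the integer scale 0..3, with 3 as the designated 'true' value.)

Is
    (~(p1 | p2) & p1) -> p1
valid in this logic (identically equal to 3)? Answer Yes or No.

p1 = 0, p2 = 0 ↦ 3
p1 = 0, p2 = 1 ↦ 3
p1 = 0, p2 = 2 ↦ 3
p1 = 0, p2 = 3 ↦ 3
p1 = 1, p2 = 0 ↦ 3
p1 = 1, p2 = 1 ↦ 3
p1 = 1, p2 = 2 ↦ 3
p1 = 1, p2 = 3 ↦ 3
p1 = 2, p2 = 0 ↦ 3
p1 = 2, p2 = 1 ↦ 3
p1 = 2, p2 = 2 ↦ 3
p1 = 2, p2 = 3 ↦ 3
p1 = 3, p2 = 0 ↦ 3
p1 = 3, p2 = 1 ↦ 3
p1 = 3, p2 = 2 ↦ 3
p1 = 3, p2 = 3 ↦ 3
Every assignment gives a value ≥ 3.

Yes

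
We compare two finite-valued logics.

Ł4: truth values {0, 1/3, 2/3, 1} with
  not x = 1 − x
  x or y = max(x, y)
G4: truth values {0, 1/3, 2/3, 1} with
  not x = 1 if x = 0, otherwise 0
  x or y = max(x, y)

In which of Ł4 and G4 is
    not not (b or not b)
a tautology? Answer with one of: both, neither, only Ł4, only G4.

only G4

In Ł4: at b = 1/3 the value is 2/3 — not a tautology.
In G4: every assignment gives 1 — tautology.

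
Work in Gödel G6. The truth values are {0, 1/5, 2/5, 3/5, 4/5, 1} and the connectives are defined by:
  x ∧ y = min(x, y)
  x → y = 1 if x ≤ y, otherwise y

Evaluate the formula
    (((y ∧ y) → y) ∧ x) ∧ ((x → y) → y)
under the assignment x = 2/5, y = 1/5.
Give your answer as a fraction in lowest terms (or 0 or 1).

2/5

y ∧ y = 1/5 ∧ 1/5 = 1/5
(y ∧ y) → y = 1/5 → 1/5 = 1
((y ∧ y) → y) ∧ x = 1 ∧ 2/5 = 2/5
x → y = 2/5 → 1/5 = 1/5
(x → y) → y = 1/5 → 1/5 = 1
(((y ∧ y) → y) ∧ x) ∧ ((x → y) → y) = 2/5 ∧ 1 = 2/5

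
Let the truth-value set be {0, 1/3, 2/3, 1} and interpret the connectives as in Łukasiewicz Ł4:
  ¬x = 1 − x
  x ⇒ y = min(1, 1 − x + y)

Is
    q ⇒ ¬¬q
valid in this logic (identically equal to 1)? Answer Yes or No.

q = 0 ↦ 1
q = 1/3 ↦ 1
q = 2/3 ↦ 1
q = 1 ↦ 1
Every assignment gives a value ≥ 1.

Yes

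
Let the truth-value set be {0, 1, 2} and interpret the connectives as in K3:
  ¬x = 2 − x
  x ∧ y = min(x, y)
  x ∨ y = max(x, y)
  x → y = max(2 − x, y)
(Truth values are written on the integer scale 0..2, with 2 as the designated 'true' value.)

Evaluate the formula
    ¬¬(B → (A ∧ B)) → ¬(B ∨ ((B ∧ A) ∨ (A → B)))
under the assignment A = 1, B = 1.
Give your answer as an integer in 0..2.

A ∧ B = 1 ∧ 1 = 1
B → (A ∧ B) = 1 → 1 = 1
¬(B → (A ∧ B)) = ¬1 = 1
¬¬(B → (A ∧ B)) = ¬1 = 1
B ∧ A = 1 ∧ 1 = 1
A → B = 1 → 1 = 1
(B ∧ A) ∨ (A → B) = 1 ∨ 1 = 1
B ∨ ((B ∧ A) ∨ (A → B)) = 1 ∨ 1 = 1
¬(B ∨ ((B ∧ A) ∨ (A → B))) = ¬1 = 1
¬¬(B → (A ∧ B)) → ¬(B ∨ ((B ∧ A) ∨ (A → B))) = 1 → 1 = 1

1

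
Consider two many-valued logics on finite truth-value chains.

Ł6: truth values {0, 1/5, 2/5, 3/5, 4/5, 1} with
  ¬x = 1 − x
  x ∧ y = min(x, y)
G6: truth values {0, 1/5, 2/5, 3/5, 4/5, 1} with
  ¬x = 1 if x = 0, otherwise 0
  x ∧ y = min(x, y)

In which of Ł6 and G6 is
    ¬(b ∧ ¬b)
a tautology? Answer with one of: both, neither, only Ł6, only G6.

In Ł6: at b = 1/5 the value is 4/5 — not a tautology.
In G6: every assignment gives 1 — tautology.

only G6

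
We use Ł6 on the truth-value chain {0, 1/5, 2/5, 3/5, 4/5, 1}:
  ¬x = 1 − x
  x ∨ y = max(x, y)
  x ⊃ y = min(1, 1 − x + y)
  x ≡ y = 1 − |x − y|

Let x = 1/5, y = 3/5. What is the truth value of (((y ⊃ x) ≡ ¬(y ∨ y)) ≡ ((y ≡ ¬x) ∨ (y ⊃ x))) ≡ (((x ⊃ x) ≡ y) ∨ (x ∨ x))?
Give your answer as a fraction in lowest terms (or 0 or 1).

3/5

y ⊃ x = 3/5 ⊃ 1/5 = 3/5
y ∨ y = 3/5 ∨ 3/5 = 3/5
¬(y ∨ y) = ¬3/5 = 2/5
(y ⊃ x) ≡ ¬(y ∨ y) = 3/5 ≡ 2/5 = 4/5
¬x = ¬1/5 = 4/5
y ≡ ¬x = 3/5 ≡ 4/5 = 4/5
y ⊃ x = 3/5 ⊃ 1/5 = 3/5
(y ≡ ¬x) ∨ (y ⊃ x) = 4/5 ∨ 3/5 = 4/5
((y ⊃ x) ≡ ¬(y ∨ y)) ≡ ((y ≡ ¬x) ∨ (y ⊃ x)) = 4/5 ≡ 4/5 = 1
x ⊃ x = 1/5 ⊃ 1/5 = 1
(x ⊃ x) ≡ y = 1 ≡ 3/5 = 3/5
x ∨ x = 1/5 ∨ 1/5 = 1/5
((x ⊃ x) ≡ y) ∨ (x ∨ x) = 3/5 ∨ 1/5 = 3/5
(((y ⊃ x) ≡ ¬(y ∨ y)) ≡ ((y ≡ ¬x) ∨ (y ⊃ x))) ≡ (((x ⊃ x) ≡ y) ∨ (x ∨ x)) = 1 ≡ 3/5 = 3/5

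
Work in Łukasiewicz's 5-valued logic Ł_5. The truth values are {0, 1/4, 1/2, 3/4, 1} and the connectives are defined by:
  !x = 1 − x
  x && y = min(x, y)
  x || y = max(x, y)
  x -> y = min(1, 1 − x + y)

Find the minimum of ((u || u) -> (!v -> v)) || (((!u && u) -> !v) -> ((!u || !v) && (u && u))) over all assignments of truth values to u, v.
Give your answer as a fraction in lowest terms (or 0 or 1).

Take u = 1/2, v = 0:
u || u = 1/2 || 1/2 = 1/2
!v = !0 = 1
!v -> v = 1 -> 0 = 0
(u || u) -> (!v -> v) = 1/2 -> 0 = 1/2
!u = !1/2 = 1/2
!u && u = 1/2 && 1/2 = 1/2
!v = !0 = 1
(!u && u) -> !v = 1/2 -> 1 = 1
!u = !1/2 = 1/2
!v = !0 = 1
!u || !v = 1/2 || 1 = 1
u && u = 1/2 && 1/2 = 1/2
(!u || !v) && (u && u) = 1 && 1/2 = 1/2
((!u && u) -> !v) -> ((!u || !v) && (u && u)) = 1 -> 1/2 = 1/2
((u || u) -> (!v -> v)) || (((!u && u) -> !v) -> ((!u || !v) && (u && u))) = 1/2 || 1/2 = 1/2
No assignment yields a value below 1/2, so this is the minimum.

1/2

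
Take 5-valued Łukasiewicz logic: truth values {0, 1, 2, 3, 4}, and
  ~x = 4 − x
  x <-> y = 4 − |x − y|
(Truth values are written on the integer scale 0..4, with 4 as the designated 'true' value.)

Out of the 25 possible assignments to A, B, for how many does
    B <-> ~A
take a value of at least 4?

5

value 4: 5 assignments (counts)
value 3: 8 assignments
value 2: 6 assignments
value 1: 4 assignments
value 0: 2 assignments
So 5 of the 25 assignments meet the threshold.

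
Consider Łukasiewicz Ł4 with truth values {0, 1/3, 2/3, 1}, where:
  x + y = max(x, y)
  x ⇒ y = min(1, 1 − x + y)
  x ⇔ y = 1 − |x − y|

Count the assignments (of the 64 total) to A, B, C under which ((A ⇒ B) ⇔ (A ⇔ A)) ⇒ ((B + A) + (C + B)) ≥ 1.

44

value 1: 44 assignments (counts)
value 2/3: 14 assignments
value 1/3: 5 assignments
value 0: 1 assignment
So 44 of the 64 assignments meet the threshold.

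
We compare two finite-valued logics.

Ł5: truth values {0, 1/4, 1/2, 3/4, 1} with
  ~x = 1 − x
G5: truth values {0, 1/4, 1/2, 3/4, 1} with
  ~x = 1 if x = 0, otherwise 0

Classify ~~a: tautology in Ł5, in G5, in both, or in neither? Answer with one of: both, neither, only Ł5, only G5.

In Ł5: at a = 0 the value is 0 — not a tautology.
In G5: at a = 0 the value is 0 — not a tautology.

neither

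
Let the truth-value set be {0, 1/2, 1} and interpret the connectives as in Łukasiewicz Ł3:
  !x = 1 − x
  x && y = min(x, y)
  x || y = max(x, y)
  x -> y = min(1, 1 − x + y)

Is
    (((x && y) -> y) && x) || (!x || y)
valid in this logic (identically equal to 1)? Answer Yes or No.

No

Counterexample: take x = 1/2, y = 0.
x && y = 1/2 && 0 = 0
(x && y) -> y = 0 -> 0 = 1
((x && y) -> y) && x = 1 && 1/2 = 1/2
!x = !1/2 = 1/2
!x || y = 1/2 || 0 = 1/2
(((x && y) -> y) && x) || (!x || y) = 1/2 || 1/2 = 1/2
This gives 1/2 ≠ 1.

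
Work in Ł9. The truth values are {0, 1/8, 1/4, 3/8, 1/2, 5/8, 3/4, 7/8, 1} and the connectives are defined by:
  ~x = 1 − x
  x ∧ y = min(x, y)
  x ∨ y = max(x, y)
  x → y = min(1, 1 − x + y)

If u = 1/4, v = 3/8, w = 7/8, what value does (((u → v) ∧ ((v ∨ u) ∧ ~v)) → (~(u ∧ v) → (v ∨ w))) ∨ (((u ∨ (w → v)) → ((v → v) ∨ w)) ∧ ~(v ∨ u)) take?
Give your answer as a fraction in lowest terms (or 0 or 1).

u → v = 1/4 → 3/8 = 1
v ∨ u = 3/8 ∨ 1/4 = 3/8
~v = ~3/8 = 5/8
(v ∨ u) ∧ ~v = 3/8 ∧ 5/8 = 3/8
(u → v) ∧ ((v ∨ u) ∧ ~v) = 1 ∧ 3/8 = 3/8
u ∧ v = 1/4 ∧ 3/8 = 1/4
~(u ∧ v) = ~1/4 = 3/4
v ∨ w = 3/8 ∨ 7/8 = 7/8
~(u ∧ v) → (v ∨ w) = 3/4 → 7/8 = 1
((u → v) ∧ ((v ∨ u) ∧ ~v)) → (~(u ∧ v) → (v ∨ w)) = 3/8 → 1 = 1
w → v = 7/8 → 3/8 = 1/2
u ∨ (w → v) = 1/4 ∨ 1/2 = 1/2
v → v = 3/8 → 3/8 = 1
(v → v) ∨ w = 1 ∨ 7/8 = 1
(u ∨ (w → v)) → ((v → v) ∨ w) = 1/2 → 1 = 1
v ∨ u = 3/8 ∨ 1/4 = 3/8
~(v ∨ u) = ~3/8 = 5/8
((u ∨ (w → v)) → ((v → v) ∨ w)) ∧ ~(v ∨ u) = 1 ∧ 5/8 = 5/8
(((u → v) ∧ ((v ∨ u) ∧ ~v)) → (~(u ∧ v) → (v ∨ w))) ∨ (((u ∨ (w → v)) → ((v → v) ∨ w)) ∧ ~(v ∨ u)) = 1 ∨ 5/8 = 1

1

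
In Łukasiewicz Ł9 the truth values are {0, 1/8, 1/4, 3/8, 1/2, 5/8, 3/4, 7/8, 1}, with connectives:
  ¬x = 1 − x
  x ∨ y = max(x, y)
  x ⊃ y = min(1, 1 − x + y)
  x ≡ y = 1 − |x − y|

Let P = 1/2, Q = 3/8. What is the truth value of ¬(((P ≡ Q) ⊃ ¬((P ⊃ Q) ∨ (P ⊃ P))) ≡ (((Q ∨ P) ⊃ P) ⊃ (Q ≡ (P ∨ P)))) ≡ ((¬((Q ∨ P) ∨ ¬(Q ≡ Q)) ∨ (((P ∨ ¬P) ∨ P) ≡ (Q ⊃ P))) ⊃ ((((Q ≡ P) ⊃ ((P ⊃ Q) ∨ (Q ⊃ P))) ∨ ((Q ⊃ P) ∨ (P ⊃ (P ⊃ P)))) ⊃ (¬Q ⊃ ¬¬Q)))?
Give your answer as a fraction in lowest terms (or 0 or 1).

P ≡ Q = 1/2 ≡ 3/8 = 7/8
P ⊃ Q = 1/2 ⊃ 3/8 = 7/8
P ⊃ P = 1/2 ⊃ 1/2 = 1
(P ⊃ Q) ∨ (P ⊃ P) = 7/8 ∨ 1 = 1
¬((P ⊃ Q) ∨ (P ⊃ P)) = ¬1 = 0
(P ≡ Q) ⊃ ¬((P ⊃ Q) ∨ (P ⊃ P)) = 7/8 ⊃ 0 = 1/8
Q ∨ P = 3/8 ∨ 1/2 = 1/2
(Q ∨ P) ⊃ P = 1/2 ⊃ 1/2 = 1
P ∨ P = 1/2 ∨ 1/2 = 1/2
Q ≡ (P ∨ P) = 3/8 ≡ 1/2 = 7/8
((Q ∨ P) ⊃ P) ⊃ (Q ≡ (P ∨ P)) = 1 ⊃ 7/8 = 7/8
((P ≡ Q) ⊃ ¬((P ⊃ Q) ∨ (P ⊃ P))) ≡ (((Q ∨ P) ⊃ P) ⊃ (Q ≡ (P ∨ P))) = 1/8 ≡ 7/8 = 1/4
¬(((P ≡ Q) ⊃ ¬((P ⊃ Q) ∨ (P ⊃ P))) ≡ (((Q ∨ P) ⊃ P) ⊃ (Q ≡ (P ∨ P)))) = ¬1/4 = 3/4
Q ∨ P = 3/8 ∨ 1/2 = 1/2
Q ≡ Q = 3/8 ≡ 3/8 = 1
¬(Q ≡ Q) = ¬1 = 0
(Q ∨ P) ∨ ¬(Q ≡ Q) = 1/2 ∨ 0 = 1/2
¬((Q ∨ P) ∨ ¬(Q ≡ Q)) = ¬1/2 = 1/2
¬P = ¬1/2 = 1/2
P ∨ ¬P = 1/2 ∨ 1/2 = 1/2
(P ∨ ¬P) ∨ P = 1/2 ∨ 1/2 = 1/2
Q ⊃ P = 3/8 ⊃ 1/2 = 1
((P ∨ ¬P) ∨ P) ≡ (Q ⊃ P) = 1/2 ≡ 1 = 1/2
¬((Q ∨ P) ∨ ¬(Q ≡ Q)) ∨ (((P ∨ ¬P) ∨ P) ≡ (Q ⊃ P)) = 1/2 ∨ 1/2 = 1/2
Q ≡ P = 3/8 ≡ 1/2 = 7/8
P ⊃ Q = 1/2 ⊃ 3/8 = 7/8
Q ⊃ P = 3/8 ⊃ 1/2 = 1
(P ⊃ Q) ∨ (Q ⊃ P) = 7/8 ∨ 1 = 1
(Q ≡ P) ⊃ ((P ⊃ Q) ∨ (Q ⊃ P)) = 7/8 ⊃ 1 = 1
Q ⊃ P = 3/8 ⊃ 1/2 = 1
P ⊃ P = 1/2 ⊃ 1/2 = 1
P ⊃ (P ⊃ P) = 1/2 ⊃ 1 = 1
(Q ⊃ P) ∨ (P ⊃ (P ⊃ P)) = 1 ∨ 1 = 1
((Q ≡ P) ⊃ ((P ⊃ Q) ∨ (Q ⊃ P))) ∨ ((Q ⊃ P) ∨ (P ⊃ (P ⊃ P))) = 1 ∨ 1 = 1
¬Q = ¬3/8 = 5/8
¬Q = ¬3/8 = 5/8
¬¬Q = ¬5/8 = 3/8
¬Q ⊃ ¬¬Q = 5/8 ⊃ 3/8 = 3/4
(((Q ≡ P) ⊃ ((P ⊃ Q) ∨ (Q ⊃ P))) ∨ ((Q ⊃ P) ∨ (P ⊃ (P ⊃ P)))) ⊃ (¬Q ⊃ ¬¬Q) = 1 ⊃ 3/4 = 3/4
(¬((Q ∨ P) ∨ ¬(Q ≡ Q)) ∨ (((P ∨ ¬P) ∨ P) ≡ (Q ⊃ P))) ⊃ ((((Q ≡ P) ⊃ ((P ⊃ Q) ∨ (Q ⊃ P))) ∨ ((Q ⊃ P) ∨ (P ⊃ (P ⊃ P)))) ⊃ (¬Q ⊃ ¬¬Q)) = 1/2 ⊃ 3/4 = 1
¬(((P ≡ Q) ⊃ ¬((P ⊃ Q) ∨ (P ⊃ P))) ≡ (((Q ∨ P) ⊃ P) ⊃ (Q ≡ (P ∨ P)))) ≡ ((¬((Q ∨ P) ∨ ¬(Q ≡ Q)) ∨ (((P ∨ ¬P) ∨ P) ≡ (Q ⊃ P))) ⊃ ((((Q ≡ P) ⊃ ((P ⊃ Q) ∨ (Q ⊃ P))) ∨ ((Q ⊃ P) ∨ (P ⊃ (P ⊃ P)))) ⊃ (¬Q ⊃ ¬¬Q))) = 3/4 ≡ 1 = 3/4

3/4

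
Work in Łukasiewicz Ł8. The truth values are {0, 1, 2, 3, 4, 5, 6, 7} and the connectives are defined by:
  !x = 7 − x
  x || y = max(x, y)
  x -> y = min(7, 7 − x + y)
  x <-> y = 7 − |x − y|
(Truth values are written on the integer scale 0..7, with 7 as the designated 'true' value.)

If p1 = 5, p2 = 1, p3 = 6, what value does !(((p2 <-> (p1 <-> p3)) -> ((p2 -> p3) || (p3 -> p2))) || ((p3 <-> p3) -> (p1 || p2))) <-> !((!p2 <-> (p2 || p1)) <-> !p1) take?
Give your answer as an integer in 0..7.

3

p1 <-> p3 = 5 <-> 6 = 6
p2 <-> (p1 <-> p3) = 1 <-> 6 = 2
p2 -> p3 = 1 -> 6 = 7
p3 -> p2 = 6 -> 1 = 2
(p2 -> p3) || (p3 -> p2) = 7 || 2 = 7
(p2 <-> (p1 <-> p3)) -> ((p2 -> p3) || (p3 -> p2)) = 2 -> 7 = 7
p3 <-> p3 = 6 <-> 6 = 7
p1 || p2 = 5 || 1 = 5
(p3 <-> p3) -> (p1 || p2) = 7 -> 5 = 5
((p2 <-> (p1 <-> p3)) -> ((p2 -> p3) || (p3 -> p2))) || ((p3 <-> p3) -> (p1 || p2)) = 7 || 5 = 7
!(((p2 <-> (p1 <-> p3)) -> ((p2 -> p3) || (p3 -> p2))) || ((p3 <-> p3) -> (p1 || p2))) = !7 = 0
!p2 = !1 = 6
p2 || p1 = 1 || 5 = 5
!p2 <-> (p2 || p1) = 6 <-> 5 = 6
!p1 = !5 = 2
(!p2 <-> (p2 || p1)) <-> !p1 = 6 <-> 2 = 3
!((!p2 <-> (p2 || p1)) <-> !p1) = !3 = 4
!(((p2 <-> (p1 <-> p3)) -> ((p2 -> p3) || (p3 -> p2))) || ((p3 <-> p3) -> (p1 || p2))) <-> !((!p2 <-> (p2 || p1)) <-> !p1) = 0 <-> 4 = 3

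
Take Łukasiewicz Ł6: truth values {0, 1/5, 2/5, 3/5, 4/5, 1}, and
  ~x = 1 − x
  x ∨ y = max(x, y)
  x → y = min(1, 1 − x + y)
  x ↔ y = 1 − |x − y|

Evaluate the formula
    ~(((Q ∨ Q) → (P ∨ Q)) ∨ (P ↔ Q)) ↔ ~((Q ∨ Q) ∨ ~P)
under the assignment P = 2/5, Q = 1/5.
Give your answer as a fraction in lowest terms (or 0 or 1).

3/5

Q ∨ Q = 1/5 ∨ 1/5 = 1/5
P ∨ Q = 2/5 ∨ 1/5 = 2/5
(Q ∨ Q) → (P ∨ Q) = 1/5 → 2/5 = 1
P ↔ Q = 2/5 ↔ 1/5 = 4/5
((Q ∨ Q) → (P ∨ Q)) ∨ (P ↔ Q) = 1 ∨ 4/5 = 1
~(((Q ∨ Q) → (P ∨ Q)) ∨ (P ↔ Q)) = ~1 = 0
Q ∨ Q = 1/5 ∨ 1/5 = 1/5
~P = ~2/5 = 3/5
(Q ∨ Q) ∨ ~P = 1/5 ∨ 3/5 = 3/5
~((Q ∨ Q) ∨ ~P) = ~3/5 = 2/5
~(((Q ∨ Q) → (P ∨ Q)) ∨ (P ↔ Q)) ↔ ~((Q ∨ Q) ∨ ~P) = 0 ↔ 2/5 = 3/5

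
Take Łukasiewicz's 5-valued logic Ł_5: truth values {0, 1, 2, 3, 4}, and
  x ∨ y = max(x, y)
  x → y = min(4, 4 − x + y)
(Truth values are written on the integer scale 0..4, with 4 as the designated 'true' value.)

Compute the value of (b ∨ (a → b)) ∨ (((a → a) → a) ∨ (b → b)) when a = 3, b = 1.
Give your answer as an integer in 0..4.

4

a → b = 3 → 1 = 2
b ∨ (a → b) = 1 ∨ 2 = 2
a → a = 3 → 3 = 4
(a → a) → a = 4 → 3 = 3
b → b = 1 → 1 = 4
((a → a) → a) ∨ (b → b) = 3 ∨ 4 = 4
(b ∨ (a → b)) ∨ (((a → a) → a) ∨ (b → b)) = 2 ∨ 4 = 4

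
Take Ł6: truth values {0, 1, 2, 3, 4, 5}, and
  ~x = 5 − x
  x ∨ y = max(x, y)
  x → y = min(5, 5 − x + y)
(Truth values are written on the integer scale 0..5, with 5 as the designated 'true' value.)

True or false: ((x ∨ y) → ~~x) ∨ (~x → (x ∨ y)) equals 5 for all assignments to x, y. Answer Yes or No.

Counterexample: take x = 0, y = 1.
x ∨ y = 0 ∨ 1 = 1
~x = ~0 = 5
~~x = ~5 = 0
(x ∨ y) → ~~x = 1 → 0 = 4
~x = ~0 = 5
x ∨ y = 0 ∨ 1 = 1
~x → (x ∨ y) = 5 → 1 = 1
((x ∨ y) → ~~x) ∨ (~x → (x ∨ y)) = 4 ∨ 1 = 4
This gives 4 ≠ 5.

No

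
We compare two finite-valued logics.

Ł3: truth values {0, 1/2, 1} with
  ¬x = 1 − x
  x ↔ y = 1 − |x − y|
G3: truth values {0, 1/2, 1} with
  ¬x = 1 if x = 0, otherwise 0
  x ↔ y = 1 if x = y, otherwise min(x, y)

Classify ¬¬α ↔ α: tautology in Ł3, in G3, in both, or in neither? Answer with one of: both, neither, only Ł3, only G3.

In Ł3: every assignment gives 1 — tautology.
In G3: at α = 1/2 the value is 1/2 — not a tautology.

only Ł3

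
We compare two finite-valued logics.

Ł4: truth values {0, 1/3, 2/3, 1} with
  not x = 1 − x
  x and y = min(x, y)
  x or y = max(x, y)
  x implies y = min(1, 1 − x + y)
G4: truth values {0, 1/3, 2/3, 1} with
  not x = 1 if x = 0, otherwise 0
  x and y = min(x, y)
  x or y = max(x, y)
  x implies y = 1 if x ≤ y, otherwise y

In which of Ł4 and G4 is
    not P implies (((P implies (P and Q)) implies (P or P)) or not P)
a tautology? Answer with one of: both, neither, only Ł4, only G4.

In Ł4: every assignment gives 1 — tautology.
In G4: every assignment gives 1 — tautology.

both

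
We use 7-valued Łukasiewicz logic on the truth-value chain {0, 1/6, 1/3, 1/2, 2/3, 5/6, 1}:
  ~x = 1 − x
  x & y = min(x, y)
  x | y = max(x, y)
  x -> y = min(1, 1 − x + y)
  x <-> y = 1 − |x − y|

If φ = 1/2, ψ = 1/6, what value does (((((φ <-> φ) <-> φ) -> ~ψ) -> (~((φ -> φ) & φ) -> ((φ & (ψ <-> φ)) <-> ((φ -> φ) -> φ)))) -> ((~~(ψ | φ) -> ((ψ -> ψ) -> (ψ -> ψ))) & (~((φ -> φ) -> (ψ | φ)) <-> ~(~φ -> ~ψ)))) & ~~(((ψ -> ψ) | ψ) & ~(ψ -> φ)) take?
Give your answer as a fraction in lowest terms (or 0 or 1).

φ <-> φ = 1/2 <-> 1/2 = 1
(φ <-> φ) <-> φ = 1 <-> 1/2 = 1/2
~ψ = ~1/6 = 5/6
((φ <-> φ) <-> φ) -> ~ψ = 1/2 -> 5/6 = 1
φ -> φ = 1/2 -> 1/2 = 1
(φ -> φ) & φ = 1 & 1/2 = 1/2
~((φ -> φ) & φ) = ~1/2 = 1/2
ψ <-> φ = 1/6 <-> 1/2 = 2/3
φ & (ψ <-> φ) = 1/2 & 2/3 = 1/2
φ -> φ = 1/2 -> 1/2 = 1
(φ -> φ) -> φ = 1 -> 1/2 = 1/2
(φ & (ψ <-> φ)) <-> ((φ -> φ) -> φ) = 1/2 <-> 1/2 = 1
~((φ -> φ) & φ) -> ((φ & (ψ <-> φ)) <-> ((φ -> φ) -> φ)) = 1/2 -> 1 = 1
(((φ <-> φ) <-> φ) -> ~ψ) -> (~((φ -> φ) & φ) -> ((φ & (ψ <-> φ)) <-> ((φ -> φ) -> φ))) = 1 -> 1 = 1
ψ | φ = 1/6 | 1/2 = 1/2
~(ψ | φ) = ~1/2 = 1/2
~~(ψ | φ) = ~1/2 = 1/2
ψ -> ψ = 1/6 -> 1/6 = 1
ψ -> ψ = 1/6 -> 1/6 = 1
(ψ -> ψ) -> (ψ -> ψ) = 1 -> 1 = 1
~~(ψ | φ) -> ((ψ -> ψ) -> (ψ -> ψ)) = 1/2 -> 1 = 1
φ -> φ = 1/2 -> 1/2 = 1
ψ | φ = 1/6 | 1/2 = 1/2
(φ -> φ) -> (ψ | φ) = 1 -> 1/2 = 1/2
~((φ -> φ) -> (ψ | φ)) = ~1/2 = 1/2
~φ = ~1/2 = 1/2
~ψ = ~1/6 = 5/6
~φ -> ~ψ = 1/2 -> 5/6 = 1
~(~φ -> ~ψ) = ~1 = 0
~((φ -> φ) -> (ψ | φ)) <-> ~(~φ -> ~ψ) = 1/2 <-> 0 = 1/2
(~~(ψ | φ) -> ((ψ -> ψ) -> (ψ -> ψ))) & (~((φ -> φ) -> (ψ | φ)) <-> ~(~φ -> ~ψ)) = 1 & 1/2 = 1/2
((((φ <-> φ) <-> φ) -> ~ψ) -> (~((φ -> φ) & φ) -> ((φ & (ψ <-> φ)) <-> ((φ -> φ) -> φ)))) -> ((~~(ψ | φ) -> ((ψ -> ψ) -> (ψ -> ψ))) & (~((φ -> φ) -> (ψ | φ)) <-> ~(~φ -> ~ψ))) = 1 -> 1/2 = 1/2
ψ -> ψ = 1/6 -> 1/6 = 1
(ψ -> ψ) | ψ = 1 | 1/6 = 1
ψ -> φ = 1/6 -> 1/2 = 1
~(ψ -> φ) = ~1 = 0
((ψ -> ψ) | ψ) & ~(ψ -> φ) = 1 & 0 = 0
~(((ψ -> ψ) | ψ) & ~(ψ -> φ)) = ~0 = 1
~~(((ψ -> ψ) | ψ) & ~(ψ -> φ)) = ~1 = 0
(((((φ <-> φ) <-> φ) -> ~ψ) -> (~((φ -> φ) & φ) -> ((φ & (ψ <-> φ)) <-> ((φ -> φ) -> φ)))) -> ((~~(ψ | φ) -> ((ψ -> ψ) -> (ψ -> ψ))) & (~((φ -> φ) -> (ψ | φ)) <-> ~(~φ -> ~ψ)))) & ~~(((ψ -> ψ) | ψ) & ~(ψ -> φ)) = 1/2 & 0 = 0

0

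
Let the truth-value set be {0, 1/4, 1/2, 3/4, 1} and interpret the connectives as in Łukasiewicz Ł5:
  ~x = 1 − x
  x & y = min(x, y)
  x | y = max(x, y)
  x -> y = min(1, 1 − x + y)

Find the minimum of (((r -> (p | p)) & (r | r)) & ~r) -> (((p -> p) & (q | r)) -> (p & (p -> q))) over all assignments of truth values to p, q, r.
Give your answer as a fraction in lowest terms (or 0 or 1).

1/2

Take p = 0, q = 1, r = 1/2:
p | p = 0 | 0 = 0
r -> (p | p) = 1/2 -> 0 = 1/2
r | r = 1/2 | 1/2 = 1/2
(r -> (p | p)) & (r | r) = 1/2 & 1/2 = 1/2
~r = ~1/2 = 1/2
((r -> (p | p)) & (r | r)) & ~r = 1/2 & 1/2 = 1/2
p -> p = 0 -> 0 = 1
q | r = 1 | 1/2 = 1
(p -> p) & (q | r) = 1 & 1 = 1
p -> q = 0 -> 1 = 1
p & (p -> q) = 0 & 1 = 0
((p -> p) & (q | r)) -> (p & (p -> q)) = 1 -> 0 = 0
(((r -> (p | p)) & (r | r)) & ~r) -> (((p -> p) & (q | r)) -> (p & (p -> q))) = 1/2 -> 0 = 1/2
No assignment yields a value below 1/2, so this is the minimum.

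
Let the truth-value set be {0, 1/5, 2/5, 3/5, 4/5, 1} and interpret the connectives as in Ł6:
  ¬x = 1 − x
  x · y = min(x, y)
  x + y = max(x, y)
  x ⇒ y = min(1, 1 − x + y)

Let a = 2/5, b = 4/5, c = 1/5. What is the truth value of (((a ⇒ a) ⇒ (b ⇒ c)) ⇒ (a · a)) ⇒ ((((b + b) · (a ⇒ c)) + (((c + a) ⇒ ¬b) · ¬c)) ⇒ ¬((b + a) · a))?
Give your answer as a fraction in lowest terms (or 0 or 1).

a ⇒ a = 2/5 ⇒ 2/5 = 1
b ⇒ c = 4/5 ⇒ 1/5 = 2/5
(a ⇒ a) ⇒ (b ⇒ c) = 1 ⇒ 2/5 = 2/5
a · a = 2/5 · 2/5 = 2/5
((a ⇒ a) ⇒ (b ⇒ c)) ⇒ (a · a) = 2/5 ⇒ 2/5 = 1
b + b = 4/5 + 4/5 = 4/5
a ⇒ c = 2/5 ⇒ 1/5 = 4/5
(b + b) · (a ⇒ c) = 4/5 · 4/5 = 4/5
c + a = 1/5 + 2/5 = 2/5
¬b = ¬4/5 = 1/5
(c + a) ⇒ ¬b = 2/5 ⇒ 1/5 = 4/5
¬c = ¬1/5 = 4/5
((c + a) ⇒ ¬b) · ¬c = 4/5 · 4/5 = 4/5
((b + b) · (a ⇒ c)) + (((c + a) ⇒ ¬b) · ¬c) = 4/5 + 4/5 = 4/5
b + a = 4/5 + 2/5 = 4/5
(b + a) · a = 4/5 · 2/5 = 2/5
¬((b + a) · a) = ¬2/5 = 3/5
(((b + b) · (a ⇒ c)) + (((c + a) ⇒ ¬b) · ¬c)) ⇒ ¬((b + a) · a) = 4/5 ⇒ 3/5 = 4/5
(((a ⇒ a) ⇒ (b ⇒ c)) ⇒ (a · a)) ⇒ ((((b + b) · (a ⇒ c)) + (((c + a) ⇒ ¬b) · ¬c)) ⇒ ¬((b + a) · a)) = 1 ⇒ 4/5 = 4/5

4/5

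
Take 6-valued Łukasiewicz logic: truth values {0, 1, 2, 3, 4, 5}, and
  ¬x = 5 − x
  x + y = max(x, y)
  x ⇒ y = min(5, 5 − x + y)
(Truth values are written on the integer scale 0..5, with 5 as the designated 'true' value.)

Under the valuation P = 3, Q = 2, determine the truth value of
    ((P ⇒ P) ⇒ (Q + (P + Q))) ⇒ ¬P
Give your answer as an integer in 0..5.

P ⇒ P = 3 ⇒ 3 = 5
P + Q = 3 + 2 = 3
Q + (P + Q) = 2 + 3 = 3
(P ⇒ P) ⇒ (Q + (P + Q)) = 5 ⇒ 3 = 3
¬P = ¬3 = 2
((P ⇒ P) ⇒ (Q + (P + Q))) ⇒ ¬P = 3 ⇒ 2 = 4

4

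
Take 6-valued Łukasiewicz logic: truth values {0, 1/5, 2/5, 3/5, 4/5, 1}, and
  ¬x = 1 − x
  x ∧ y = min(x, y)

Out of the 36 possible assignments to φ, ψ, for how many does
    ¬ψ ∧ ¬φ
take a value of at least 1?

value 1: 1 assignment (counts)
value 4/5: 3 assignments
value 3/5: 5 assignments
value 2/5: 7 assignments
value 1/5: 9 assignments
value 0: 11 assignments
So 1 of the 36 assignments meets the threshold.

1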